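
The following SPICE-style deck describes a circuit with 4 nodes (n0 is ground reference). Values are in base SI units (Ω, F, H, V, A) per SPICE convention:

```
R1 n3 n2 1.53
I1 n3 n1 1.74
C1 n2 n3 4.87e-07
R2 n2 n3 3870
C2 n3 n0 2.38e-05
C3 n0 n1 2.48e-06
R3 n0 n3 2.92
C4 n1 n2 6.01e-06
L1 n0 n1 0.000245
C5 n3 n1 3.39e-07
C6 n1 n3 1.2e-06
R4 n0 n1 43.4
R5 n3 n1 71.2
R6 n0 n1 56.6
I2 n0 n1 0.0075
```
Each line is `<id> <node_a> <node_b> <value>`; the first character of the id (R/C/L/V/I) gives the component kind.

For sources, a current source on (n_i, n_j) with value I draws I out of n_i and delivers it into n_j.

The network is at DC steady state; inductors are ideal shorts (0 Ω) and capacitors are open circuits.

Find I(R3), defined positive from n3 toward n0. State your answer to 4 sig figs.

MNA unknowns: 3 node voltages V₁..V_3 plus 1 source current (L1)
R1: Y=0.6536 on G[3,2]
I1: z[3]−=1.74, z[1]+=1.74
C1: Y=0.000 on G[2,3]
R2: Y=0.0002584 on G[2,3]
C2: Y=0.000 on G[3,0]
C3: Y=0.000 on G[0,1]
R3: Y=0.3425 on G[0,3]
C4: Y=0.000 on G[1,2]
L1: row V0−V1=0, i_L1 at 0,1
C5: Y=0.000 on G[3,1]
C6: Y=0.000 on G[1,3]
R4: Y=0.02304 on G[0,1]
R5: Y=0.01404 on G[3,1]
R6: Y=0.01767 on G[0,1]
I2: z[0]−=0.0075, z[1]+=0.0075
solve → V1=0.000, V2=-4.881, V3=-4.881
aux → i_L1=-1.679

-1.671 A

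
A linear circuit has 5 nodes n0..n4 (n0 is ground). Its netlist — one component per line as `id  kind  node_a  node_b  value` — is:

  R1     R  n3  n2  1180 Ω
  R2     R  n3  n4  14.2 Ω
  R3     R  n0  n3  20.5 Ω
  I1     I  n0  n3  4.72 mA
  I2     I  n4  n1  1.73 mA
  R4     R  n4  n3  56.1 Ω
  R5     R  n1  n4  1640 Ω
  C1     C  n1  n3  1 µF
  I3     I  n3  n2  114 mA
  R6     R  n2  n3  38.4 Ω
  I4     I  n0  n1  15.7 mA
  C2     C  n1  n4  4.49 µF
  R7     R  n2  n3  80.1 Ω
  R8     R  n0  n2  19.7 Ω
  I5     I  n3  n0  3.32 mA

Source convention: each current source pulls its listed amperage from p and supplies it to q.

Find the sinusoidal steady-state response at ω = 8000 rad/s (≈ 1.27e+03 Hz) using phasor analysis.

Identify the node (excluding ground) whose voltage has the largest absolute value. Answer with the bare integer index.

Apply KCL at each of the 4 non-ground nodes and solve the resulting linear system.
Node n1: branches {I2, R5, C1, I4, C2} → V_1 = -0.5429-0.4061j
Node n2: branches {R1, I3, R6, R7, R8} → V_2 = 0.9748+0.000j
Node n3: branches {R1, R2, R3, I1, R4, C1, I3, R6, R7, I5} → V_3 = -0.6638+0.000j
Node n4: branches {R2, I2, R4, R5, C2} → V_4 = -0.5227-0.01096j

2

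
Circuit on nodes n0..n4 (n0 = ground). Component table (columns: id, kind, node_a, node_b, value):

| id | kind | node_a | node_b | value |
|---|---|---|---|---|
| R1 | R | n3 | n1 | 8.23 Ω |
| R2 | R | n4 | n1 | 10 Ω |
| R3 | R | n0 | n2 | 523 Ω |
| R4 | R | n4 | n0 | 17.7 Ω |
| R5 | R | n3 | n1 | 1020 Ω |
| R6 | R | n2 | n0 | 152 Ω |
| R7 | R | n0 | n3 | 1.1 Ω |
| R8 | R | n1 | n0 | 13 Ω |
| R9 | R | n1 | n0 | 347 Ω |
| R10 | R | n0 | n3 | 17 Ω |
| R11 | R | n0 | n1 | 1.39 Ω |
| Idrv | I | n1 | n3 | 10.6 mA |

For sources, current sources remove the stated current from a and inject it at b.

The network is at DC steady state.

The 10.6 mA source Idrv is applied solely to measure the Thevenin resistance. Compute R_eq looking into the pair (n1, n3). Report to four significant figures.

R_eq = 1.752 Ω

Apply KCL at each of the 4 non-ground nodes and solve the resulting linear system.
Node n1: branches {R1, R2, R5, R8, R9, R11, Idrv} → V_1 = -0.009967
Node n2: branches {R3, R6} → V_2 = 0.000
Node n3: branches {R1, R5, R7, R10, Idrv} → V_3 = 0.008602
Node n4: branches {R2, R4} → V_4 = -0.006369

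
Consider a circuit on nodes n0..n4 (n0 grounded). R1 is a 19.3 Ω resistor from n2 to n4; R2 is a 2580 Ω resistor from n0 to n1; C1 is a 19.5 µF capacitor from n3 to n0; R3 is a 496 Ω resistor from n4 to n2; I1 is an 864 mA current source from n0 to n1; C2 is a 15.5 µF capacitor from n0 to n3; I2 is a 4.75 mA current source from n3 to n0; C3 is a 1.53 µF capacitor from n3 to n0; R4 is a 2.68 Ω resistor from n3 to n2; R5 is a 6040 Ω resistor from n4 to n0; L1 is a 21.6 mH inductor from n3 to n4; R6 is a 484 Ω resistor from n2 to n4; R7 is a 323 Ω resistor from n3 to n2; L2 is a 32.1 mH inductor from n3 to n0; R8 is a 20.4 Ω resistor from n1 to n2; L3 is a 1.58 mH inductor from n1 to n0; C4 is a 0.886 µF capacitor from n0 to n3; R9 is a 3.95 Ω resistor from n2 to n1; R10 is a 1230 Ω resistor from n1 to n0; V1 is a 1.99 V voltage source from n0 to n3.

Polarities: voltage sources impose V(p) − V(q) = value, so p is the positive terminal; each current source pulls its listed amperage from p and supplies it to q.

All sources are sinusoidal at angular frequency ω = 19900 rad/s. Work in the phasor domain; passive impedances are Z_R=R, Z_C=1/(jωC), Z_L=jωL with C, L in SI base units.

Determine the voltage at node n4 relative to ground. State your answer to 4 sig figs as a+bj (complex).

Element admittances at ω=19900 rad/s:
  Y(R1) = 0.05181+0.000j S between n2,n4
  Y(R2) = 0.0003876+0.000j S between n0,n1
  Y(C1) = 0.000+0.3881j S between n3,n0
  Y(R3) = 0.002016+0.000j S between n4,n2
  I1: injects 0.864 A into n1 (from n0)
  Y(C2) = 0.000+0.3085j S between n0,n3
  I2: injects 0.00475 A into n0 (from n3)
  Y(C3) = 0.000+0.03045j S between n3,n0
  Y(R4) = 0.3731+0.000j S between n3,n2
  Y(R5) = 0.0001656+0.000j S between n4,n0
  Y(L1) = 0.000-0.002326j S between n3,n4
  Y(R6) = 0.002066+0.000j S between n2,n4
  Y(R7) = 0.003096+0.000j S between n3,n2
  Y(L2) = 0.000-0.001565j S between n3,n0
  Y(R8) = 0.04902+0.000j S between n1,n2
  Y(L3) = 0.000-0.03180j S between n1,n0
  Y(C4) = 0.000+0.01763j S between n0,n3
  Y(R9) = 0.2532+0.000j S between n2,n1
  Y(R10) = 0.0008130+0.000j S between n1,n0
  V1: constraint V(n0)−V(n3) = 1.99
Assemble and solve the 5×5 MNA system:
  V(n1)=3.031+0.5846j  V(n2)=0.2451+0.2679j  V(n3)=-1.990+0.000j  V(n4)=0.2294+0.3592j
  i(V1)=-0.8370-1.574j

0.2294+0.3592j V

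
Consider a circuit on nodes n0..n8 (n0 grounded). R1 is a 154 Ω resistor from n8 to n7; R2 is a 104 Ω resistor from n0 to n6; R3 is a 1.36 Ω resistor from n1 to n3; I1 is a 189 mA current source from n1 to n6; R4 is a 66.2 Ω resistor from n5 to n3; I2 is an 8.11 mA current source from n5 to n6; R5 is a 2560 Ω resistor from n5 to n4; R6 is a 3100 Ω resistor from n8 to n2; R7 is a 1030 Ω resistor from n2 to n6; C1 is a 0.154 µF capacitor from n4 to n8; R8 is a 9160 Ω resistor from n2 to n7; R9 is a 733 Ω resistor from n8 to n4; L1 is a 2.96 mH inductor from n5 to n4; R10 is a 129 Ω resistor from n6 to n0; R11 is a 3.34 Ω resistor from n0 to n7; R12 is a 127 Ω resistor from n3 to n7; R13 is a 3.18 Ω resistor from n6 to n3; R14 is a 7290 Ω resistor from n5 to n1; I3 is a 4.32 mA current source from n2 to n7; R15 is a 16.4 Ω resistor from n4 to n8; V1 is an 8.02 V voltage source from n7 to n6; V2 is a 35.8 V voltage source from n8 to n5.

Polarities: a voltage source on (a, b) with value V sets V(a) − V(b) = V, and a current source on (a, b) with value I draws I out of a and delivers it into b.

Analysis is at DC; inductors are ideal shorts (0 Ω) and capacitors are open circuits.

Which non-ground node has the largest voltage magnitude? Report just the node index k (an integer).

Element admittances at DC:
  Y(R1) = 0.006494 S between n8,n7
  Y(R2) = 0.009615 S between n0,n6
  Y(R3) = 0.7353 S between n1,n3
  I1: injects 0.189 A into n6 (from n1)
  Y(R4) = 0.01511 S between n5,n3
  I2: injects 0.00811 A into n6 (from n5)
  Y(R5) = 0.0003906 S between n5,n4
  Y(R6) = 0.0003226 S between n8,n2
  Y(R7) = 0.0009709 S between n2,n6
  Y(C1) = 0.000 S between n4,n8
  Y(R8) = 0.0001092 S between n2,n7
  Y(R9) = 0.001364 S between n8,n4
  L1: short n5↔n4 (DC inductor)
  Y(R10) = 0.007752 S between n6,n0
  Y(R11) = 0.2994 S between n0,n7
  Y(R12) = 0.007874 S between n3,n7
  Y(R13) = 0.3145 S between n6,n3
  Y(R14) = 0.0001372 S between n5,n1
  I3: injects 0.00432 A into n7 (from n2)
  Y(R15) = 0.06098 S between n4,n8
  V1: constraint V(n7)−V(n6) = 8.02
  V2: constraint V(n8)−V(n5) = 35.8
Assemble and solve the 11×11 MNA system:
  V(n1)=-8.644  V(n2)=-4.005  V(n3)=-8.385  V(n4)=-17.15  V(n5)=-17.15  V(n6)=-7.580  V(n7)=0.4397  V(n8)=18.65
  i(L1)=-2.232  i(V1)=-0.07908  i(V2)=-2.357

8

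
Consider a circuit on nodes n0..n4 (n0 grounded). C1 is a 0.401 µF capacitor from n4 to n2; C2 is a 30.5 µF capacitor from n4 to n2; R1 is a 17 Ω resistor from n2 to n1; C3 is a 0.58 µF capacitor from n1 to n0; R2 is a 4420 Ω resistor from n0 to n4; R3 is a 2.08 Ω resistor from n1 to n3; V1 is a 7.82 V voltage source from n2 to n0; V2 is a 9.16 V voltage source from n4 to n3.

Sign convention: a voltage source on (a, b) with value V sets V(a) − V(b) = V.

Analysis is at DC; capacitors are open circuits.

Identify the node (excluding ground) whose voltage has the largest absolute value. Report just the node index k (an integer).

MNA unknowns: 4 node voltages V₁..V_4 plus 2 source currents (V1, V2)
C1: Y=0.000 on G[4,2]
C2: Y=0.000 on G[4,2]
R1: Y=0.05882 on G[2,1]
C3: Y=0.000 on G[1,0]
R2: Y=0.0002262 on G[0,4]
R3: Y=0.4808 on G[1,3]
V1: row V2−V0=7.82, i_V1 at 2,0
V2: row V4−V3=9.16, i_V2 at 4,3
solve → V1=7.755, V2=7.820, V3=7.747, V4=16.91
aux → i_V1=-0.003825, i_V2=-0.003825

4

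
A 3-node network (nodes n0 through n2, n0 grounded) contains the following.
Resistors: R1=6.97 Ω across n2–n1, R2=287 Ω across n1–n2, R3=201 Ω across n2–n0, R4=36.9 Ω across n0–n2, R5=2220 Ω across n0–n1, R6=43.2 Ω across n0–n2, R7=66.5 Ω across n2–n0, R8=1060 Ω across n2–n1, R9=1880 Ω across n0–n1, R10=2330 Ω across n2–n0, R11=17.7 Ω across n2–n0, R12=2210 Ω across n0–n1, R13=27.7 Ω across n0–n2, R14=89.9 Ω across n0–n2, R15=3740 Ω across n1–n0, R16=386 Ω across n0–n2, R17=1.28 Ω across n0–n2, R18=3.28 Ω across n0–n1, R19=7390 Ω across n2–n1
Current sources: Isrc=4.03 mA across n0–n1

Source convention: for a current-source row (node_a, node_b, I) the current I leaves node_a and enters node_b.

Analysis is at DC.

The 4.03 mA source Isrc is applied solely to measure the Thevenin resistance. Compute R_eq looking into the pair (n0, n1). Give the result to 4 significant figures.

MNA unknowns: 2 node voltages V₁..V_2
R1: Y=0.1435 on G[2,1]
R2: Y=0.003484 on G[1,2]
R3: Y=0.004975 on G[2,0]
R4: Y=0.02710 on G[0,2]
R5: Y=0.0004505 on G[0,1]
R6: Y=0.02315 on G[0,2]
R7: Y=0.01504 on G[2,0]
R8: Y=0.0009434 on G[2,1]
R9: Y=0.0005319 on G[0,1]
R10: Y=0.0004292 on G[2,0]
R11: Y=0.05650 on G[2,0]
R12: Y=0.0004525 on G[0,1]
R13: Y=0.03610 on G[0,2]
R14: Y=0.01112 on G[0,2]
R15: Y=0.0002674 on G[1,0]
R16: Y=0.002591 on G[0,2]
R17: Y=0.7812 on G[0,2]
R18: Y=0.3049 on G[0,1]
R19: Y=0.0001353 on G[2,1]
Isrc: z[0]−=0.00403, z[1]+=0.00403
solve → V1=0.009268, V2=0.001240

R_eq = 2.300 Ω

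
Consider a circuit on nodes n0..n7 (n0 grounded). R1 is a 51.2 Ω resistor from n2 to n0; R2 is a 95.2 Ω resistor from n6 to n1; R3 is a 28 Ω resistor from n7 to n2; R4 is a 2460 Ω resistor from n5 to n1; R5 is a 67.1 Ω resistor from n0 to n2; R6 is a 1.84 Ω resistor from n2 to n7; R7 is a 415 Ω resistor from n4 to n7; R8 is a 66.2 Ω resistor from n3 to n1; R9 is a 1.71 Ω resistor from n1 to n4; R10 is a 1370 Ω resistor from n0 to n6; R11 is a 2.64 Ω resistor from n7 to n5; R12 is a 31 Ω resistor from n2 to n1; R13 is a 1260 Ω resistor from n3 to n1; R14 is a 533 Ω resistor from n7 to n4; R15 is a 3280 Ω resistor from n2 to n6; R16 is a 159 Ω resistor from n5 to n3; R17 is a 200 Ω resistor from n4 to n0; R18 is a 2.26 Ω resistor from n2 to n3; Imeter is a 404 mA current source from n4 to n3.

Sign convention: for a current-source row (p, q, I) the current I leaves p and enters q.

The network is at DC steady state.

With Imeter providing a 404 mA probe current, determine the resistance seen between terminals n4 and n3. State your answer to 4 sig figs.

R_eq = 19.63 Ω

Apply KCL at each of the 7 non-ground nodes and solve the resulting linear system.
Node n1: branches {R2, R4, R8, R9, R12, R13} → V_1 = -5.689
Node n2: branches {R1, R3, R5, R6, R12, R15, R18} → V_2 = 1.020
Node n3: branches {R8, R13, R16, R18, Imeter} → V_3 = 1.659
Node n4: branches {R7, R9, R14, R17, Imeter} → V_4 = -6.273
Node n5: branches {R4, R11, R16} → V_5 = 0.9735
Node n6: branches {R2, R10, R15} → V_6 = -5.152
Node n7: branches {R3, R6, R7, R11, R14} → V_7 = 0.9692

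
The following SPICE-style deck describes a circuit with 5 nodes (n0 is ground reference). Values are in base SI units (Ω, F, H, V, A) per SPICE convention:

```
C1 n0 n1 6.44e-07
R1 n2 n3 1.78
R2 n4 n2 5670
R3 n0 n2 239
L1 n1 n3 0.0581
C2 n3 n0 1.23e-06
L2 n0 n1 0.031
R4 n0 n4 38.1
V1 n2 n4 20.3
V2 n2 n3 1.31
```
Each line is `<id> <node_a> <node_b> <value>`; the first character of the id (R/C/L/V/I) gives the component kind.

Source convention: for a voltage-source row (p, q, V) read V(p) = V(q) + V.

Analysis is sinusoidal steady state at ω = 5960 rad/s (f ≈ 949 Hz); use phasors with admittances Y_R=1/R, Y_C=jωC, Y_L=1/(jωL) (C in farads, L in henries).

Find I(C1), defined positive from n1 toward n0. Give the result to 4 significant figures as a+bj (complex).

0.008002+0.03858j A

Element admittances at ω=5960 rad/s:
  Y(C1) = 0.000+0.003838j S between n0,n1
  Y(R1) = 0.5618+0.000j S between n2,n3
  Y(R2) = 0.0001764+0.000j S between n4,n2
  Y(R3) = 0.004184+0.000j S between n0,n2
  Y(L1) = 0.000-0.002888j S between n1,n3
  Y(C2) = 0.000+0.007331j S between n3,n0
  Y(L2) = 0.000-0.005412j S between n0,n1
  Y(R4) = 0.02625+0.000j S between n0,n4
  V1: constraint V(n2)−V(n4) = 20.3
  V2: constraint V(n2)−V(n3) = 1.31
Assemble and solve the 6×6 MNA system:
  V(n1)=10.05-2.085j  V(n2)=16.84-3.221j  V(n3)=15.53-3.221j  V(n4)=-3.459-3.221j
  i(V1)=-0.09438-0.08455j  i(V2)=-0.7156+0.09803j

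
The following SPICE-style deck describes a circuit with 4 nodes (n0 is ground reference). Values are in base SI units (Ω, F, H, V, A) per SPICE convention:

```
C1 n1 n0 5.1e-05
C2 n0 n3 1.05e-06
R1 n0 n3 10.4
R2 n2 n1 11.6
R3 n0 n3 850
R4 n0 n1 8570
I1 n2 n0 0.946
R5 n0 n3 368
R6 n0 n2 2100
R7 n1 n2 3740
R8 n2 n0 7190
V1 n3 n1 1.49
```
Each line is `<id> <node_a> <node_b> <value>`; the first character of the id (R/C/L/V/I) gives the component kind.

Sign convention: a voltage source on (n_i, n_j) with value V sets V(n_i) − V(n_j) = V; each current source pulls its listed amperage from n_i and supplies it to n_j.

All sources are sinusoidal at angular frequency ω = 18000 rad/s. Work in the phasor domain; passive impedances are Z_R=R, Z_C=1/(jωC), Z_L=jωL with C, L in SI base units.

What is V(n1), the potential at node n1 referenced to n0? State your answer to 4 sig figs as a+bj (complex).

-0.1532+1.145j V

Apply KCL at each of the 3 non-ground nodes and solve the resulting linear system.
Node n1: branches {C1, R2, R4, R7, V1} → V_1 = -0.1532+1.145j
Node n2: branches {R2, I1, R6, R7, R8} → V_2 = -11.01+1.137j
Node n3: branches {C2, R1, R3, R5, V1} → V_3 = 1.337+1.145j
Source currents: i(V1)=-0.1121-0.1398j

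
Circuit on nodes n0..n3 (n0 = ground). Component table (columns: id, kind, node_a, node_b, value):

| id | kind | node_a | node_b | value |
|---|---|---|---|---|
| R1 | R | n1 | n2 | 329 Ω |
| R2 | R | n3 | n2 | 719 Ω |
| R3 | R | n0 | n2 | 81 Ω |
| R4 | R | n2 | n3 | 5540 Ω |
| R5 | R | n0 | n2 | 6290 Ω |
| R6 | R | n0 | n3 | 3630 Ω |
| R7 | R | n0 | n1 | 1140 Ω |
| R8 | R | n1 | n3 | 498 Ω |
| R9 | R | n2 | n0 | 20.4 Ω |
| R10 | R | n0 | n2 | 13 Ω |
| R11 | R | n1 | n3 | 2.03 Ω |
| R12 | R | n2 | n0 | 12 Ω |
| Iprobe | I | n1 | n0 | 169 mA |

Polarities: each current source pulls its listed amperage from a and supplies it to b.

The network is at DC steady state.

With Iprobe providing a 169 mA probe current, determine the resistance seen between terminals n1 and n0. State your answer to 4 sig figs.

MNA unknowns: 3 node voltages V₁..V_3
R1: Y=0.003040 on G[1,2]
R2: Y=0.001391 on G[3,2]
R3: Y=0.01235 on G[0,2]
R4: Y=0.0001805 on G[2,3]
R5: Y=0.0001590 on G[0,2]
R6: Y=0.0002755 on G[0,3]
R7: Y=0.0008772 on G[0,1]
R8: Y=0.002008 on G[1,3]
R9: Y=0.04902 on G[2,0]
R10: Y=0.07692 on G[0,2]
R11: Y=0.4926 on G[1,3]
R12: Y=0.08333 on G[2,0]
Iprobe: z[1]−=0.169, z[0]+=0.169
solve → V1=-29.84, V2=-0.6070, V3=-29.73

R_eq = 176.6 Ω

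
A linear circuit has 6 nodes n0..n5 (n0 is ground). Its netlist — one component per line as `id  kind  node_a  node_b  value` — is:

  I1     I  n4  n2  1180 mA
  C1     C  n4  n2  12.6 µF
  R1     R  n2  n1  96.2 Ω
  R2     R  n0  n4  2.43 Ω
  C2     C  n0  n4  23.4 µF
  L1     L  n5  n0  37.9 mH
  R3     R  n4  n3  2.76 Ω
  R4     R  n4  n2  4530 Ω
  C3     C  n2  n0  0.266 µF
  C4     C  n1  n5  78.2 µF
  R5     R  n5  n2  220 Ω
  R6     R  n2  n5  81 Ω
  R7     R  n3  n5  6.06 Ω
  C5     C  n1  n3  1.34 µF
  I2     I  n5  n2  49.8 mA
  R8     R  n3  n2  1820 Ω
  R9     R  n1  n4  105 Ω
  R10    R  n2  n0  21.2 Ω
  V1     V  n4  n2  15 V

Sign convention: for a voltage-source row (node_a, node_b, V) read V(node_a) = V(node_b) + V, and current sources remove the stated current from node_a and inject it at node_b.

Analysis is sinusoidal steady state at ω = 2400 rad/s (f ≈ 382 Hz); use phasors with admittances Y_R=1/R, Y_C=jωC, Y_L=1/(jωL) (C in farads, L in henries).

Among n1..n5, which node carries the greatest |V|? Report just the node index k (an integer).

MNA unknowns: 5 node voltages V₁..V_5 plus 1 source current (V1)
I1: z[4]−=1.18, z[2]+=1.18
C1: Y=0.000+0.03024j on G[4,2]
R1: Y=0.01040+0.000j on G[2,1]
R2: Y=0.4115+0.000j on G[0,4]
C2: Y=0.000+0.05616j on G[0,4]
L1: Y=0.000-0.01099j on G[5,0]
R3: Y=0.3623+0.000j on G[4,3]
R4: Y=0.0002208+0.000j on G[4,2]
C3: Y=0.000+0.0006384j on G[2,0]
C4: Y=0.000+0.1877j on G[1,5]
R5: Y=0.004545+0.000j on G[5,2]
R6: Y=0.01235+0.000j on G[2,5]
R7: Y=0.1650+0.000j on G[3,5]
C5: Y=0.000+0.003216j on G[1,3]
I2: z[5]−=0.0498, z[2]+=0.0498
R8: Y=0.0005495+0.000j on G[3,2]
R9: Y=0.009524+0.000j on G[1,4]
R10: Y=0.04717+0.000j on G[2,0]
V1: row V4−V2=15, i_V1 at 4,2
solve → V1=-1.517+0.1497j, V2=-13.47-0.2044j, V3=0.5570-0.2629j, V4=1.526-0.2044j, V5=-1.515-0.3511j
aux → i_V1=-2.203-0.4730j

2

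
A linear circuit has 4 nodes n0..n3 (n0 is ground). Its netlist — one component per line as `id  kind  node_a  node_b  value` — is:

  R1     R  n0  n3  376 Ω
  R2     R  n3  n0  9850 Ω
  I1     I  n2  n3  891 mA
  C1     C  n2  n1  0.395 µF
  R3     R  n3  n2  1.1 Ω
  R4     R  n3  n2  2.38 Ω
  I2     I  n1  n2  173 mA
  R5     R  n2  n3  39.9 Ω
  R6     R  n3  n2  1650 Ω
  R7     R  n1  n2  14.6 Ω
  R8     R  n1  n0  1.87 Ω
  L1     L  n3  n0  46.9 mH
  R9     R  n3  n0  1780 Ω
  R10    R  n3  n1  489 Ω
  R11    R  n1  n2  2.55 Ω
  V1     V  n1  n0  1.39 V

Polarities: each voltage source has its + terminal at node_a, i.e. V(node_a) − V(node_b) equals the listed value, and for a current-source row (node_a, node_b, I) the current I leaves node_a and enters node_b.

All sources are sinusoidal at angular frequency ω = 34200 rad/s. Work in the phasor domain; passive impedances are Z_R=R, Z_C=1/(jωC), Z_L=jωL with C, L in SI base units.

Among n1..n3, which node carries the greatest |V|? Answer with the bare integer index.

MNA unknowns: 3 node voltages V₁..V_3 plus 1 source current (V1)
R1: Y=0.002660+0.000j on G[0,3]
R2: Y=0.0001015+0.000j on G[3,0]
I1: z[2]−=0.891, z[3]+=0.891
C1: Y=0.000+0.01351j on G[2,1]
R3: Y=0.9091+0.000j on G[3,2]
R4: Y=0.4202+0.000j on G[3,2]
I2: z[1]−=0.173, z[2]+=0.173
R5: Y=0.02506+0.000j on G[2,3]
R6: Y=0.0006061+0.000j on G[3,2]
R7: Y=0.06849+0.000j on G[1,2]
R8: Y=0.5348+0.000j on G[1,0]
L1: Y=0.000-0.0006234j on G[3,0]
R9: Y=0.0005618+0.000j on G[3,0]
R10: Y=0.002045+0.000j on G[3,1]
R11: Y=0.3922+0.000j on G[1,2]
V1: row V1−V0=1.39, i_V1 at 1,0
solve → V1=1.390+0.000j, V2=1.744-0.007062j, V3=2.394-0.005937j
aux → i_V1=-0.7513+0.001512j

3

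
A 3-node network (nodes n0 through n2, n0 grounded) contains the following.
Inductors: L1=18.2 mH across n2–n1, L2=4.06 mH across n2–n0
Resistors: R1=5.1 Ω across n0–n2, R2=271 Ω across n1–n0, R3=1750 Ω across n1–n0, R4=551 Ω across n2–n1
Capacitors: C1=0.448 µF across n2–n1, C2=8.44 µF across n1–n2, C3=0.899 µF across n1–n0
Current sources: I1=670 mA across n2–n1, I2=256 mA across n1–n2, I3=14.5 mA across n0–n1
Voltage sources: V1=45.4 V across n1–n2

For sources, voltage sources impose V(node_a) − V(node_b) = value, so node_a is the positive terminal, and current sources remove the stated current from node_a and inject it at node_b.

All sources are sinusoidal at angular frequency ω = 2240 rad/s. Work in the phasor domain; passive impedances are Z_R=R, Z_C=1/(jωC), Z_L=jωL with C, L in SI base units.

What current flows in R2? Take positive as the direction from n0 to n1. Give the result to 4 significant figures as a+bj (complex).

Element admittances at ω=2240 rad/s:
  Y(L1) = 0.000-0.02453j S between n2,n1
  Y(R1) = 0.1961+0.000j S between n0,n2
  Y(R2) = 0.003690+0.000j S between n1,n0
  Y(C1) = 0.000+0.001004j S between n2,n1
  I1: injects 0.67 A into n1 (from n2)
  Y(L2) = 0.000-0.1100j S between n2,n0
  Y(C2) = 0.000+0.01891j S between n1,n2
  I2: injects 0.256 A into n2 (from n1)
  Y(C3) = 0.000+0.002014j S between n1,n0
  Y(R3) = 0.0005714+0.000j S between n1,n0
  Y(R4) = 0.001815+0.000j S between n2,n1
  I3: injects 0.0145 A into n1 (from n0)
  V1: constraint V(n1)−V(n2) = 45.4
Assemble and solve the 3×3 MNA system:
  V(n1)=44.90-0.7267j  V(n2)=-0.5018-0.7267j
  i(V1)=0.1533+0.1224j

-0.1657+0.002682j A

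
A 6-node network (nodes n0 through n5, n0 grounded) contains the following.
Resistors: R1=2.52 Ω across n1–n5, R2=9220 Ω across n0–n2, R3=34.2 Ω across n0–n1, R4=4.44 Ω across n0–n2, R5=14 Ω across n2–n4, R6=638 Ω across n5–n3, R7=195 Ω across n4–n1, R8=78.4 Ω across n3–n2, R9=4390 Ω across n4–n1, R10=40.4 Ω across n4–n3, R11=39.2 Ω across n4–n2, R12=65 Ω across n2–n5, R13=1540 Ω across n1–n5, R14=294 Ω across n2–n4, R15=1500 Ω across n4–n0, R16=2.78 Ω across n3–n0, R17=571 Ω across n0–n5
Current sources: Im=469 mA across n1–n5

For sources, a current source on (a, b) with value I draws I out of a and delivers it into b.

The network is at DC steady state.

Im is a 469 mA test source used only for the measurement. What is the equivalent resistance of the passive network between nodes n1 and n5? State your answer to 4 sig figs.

Apply KCL at each of the 5 non-ground nodes and solve the resulting linear system.
Node n1: branches {R1, R3, R7, R9, R13, Im} → V_1 = -0.3900
Node n2: branches {R2, R4, R5, R8, R11, R12, R14} → V_2 = 0.03677
Node n3: branches {R6, R8, R10, R16} → V_3 = 0.004963
Node n4: branches {R5, R7, R9, R10, R11, R14, R15} → V_4 = 0.01315
Node n5: branches {R1, R6, R12, R13, R17, Im} → V_5 = 0.7558

R_eq = 2.443 Ω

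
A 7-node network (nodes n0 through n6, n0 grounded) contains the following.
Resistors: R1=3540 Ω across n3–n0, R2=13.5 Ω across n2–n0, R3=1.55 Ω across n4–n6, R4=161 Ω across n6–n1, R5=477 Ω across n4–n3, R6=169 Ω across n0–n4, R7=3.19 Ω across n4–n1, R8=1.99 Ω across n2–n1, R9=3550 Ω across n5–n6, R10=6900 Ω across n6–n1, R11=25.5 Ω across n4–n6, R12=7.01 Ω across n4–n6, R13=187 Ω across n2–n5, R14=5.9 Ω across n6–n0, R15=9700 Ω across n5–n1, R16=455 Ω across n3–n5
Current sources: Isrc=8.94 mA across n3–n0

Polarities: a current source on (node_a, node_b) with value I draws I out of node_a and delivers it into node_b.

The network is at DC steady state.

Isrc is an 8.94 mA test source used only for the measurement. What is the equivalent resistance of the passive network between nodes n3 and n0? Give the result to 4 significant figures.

R_eq = 255.9 Ω

Apply KCL at each of the 6 non-ground nodes and solve the resulting linear system.
Node n1: branches {R4, R7, R8, R10, R15} → V_1 = -0.03809
Node n2: branches {R2, R8, R13} → V_2 = -0.03898
Node n3: branches {R1, R5, R16, Isrc} → V_3 = -2.288
Node n4: branches {R3, R5, R6, R7, R11, R12} → V_4 = -0.03662
Node n5: branches {R9, R13, R15, R16} → V_5 = -0.6620
Node n6: branches {R3, R4, R9, R10, R11, R12, R14} → V_6 = -0.03062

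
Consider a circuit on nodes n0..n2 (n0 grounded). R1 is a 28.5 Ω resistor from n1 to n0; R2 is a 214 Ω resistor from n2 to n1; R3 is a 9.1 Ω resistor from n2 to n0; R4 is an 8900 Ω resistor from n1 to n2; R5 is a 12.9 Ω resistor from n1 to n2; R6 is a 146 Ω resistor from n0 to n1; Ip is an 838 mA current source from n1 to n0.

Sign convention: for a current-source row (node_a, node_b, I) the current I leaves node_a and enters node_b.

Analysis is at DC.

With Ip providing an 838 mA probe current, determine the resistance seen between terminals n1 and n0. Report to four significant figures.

MNA unknowns: 2 node voltages V₁..V_2
R1: Y=0.03509 on G[1,0]
R2: Y=0.004673 on G[2,1]
R3: Y=0.1099 on G[2,0]
R4: Y=0.0001124 on G[1,2]
R5: Y=0.07752 on G[1,2]
R6: Y=0.006849 on G[0,1]
Ip: z[1]−=0.838, z[0]+=0.838
solve → V1=-9.416, V2=-4.032

R_eq = 11.24 Ω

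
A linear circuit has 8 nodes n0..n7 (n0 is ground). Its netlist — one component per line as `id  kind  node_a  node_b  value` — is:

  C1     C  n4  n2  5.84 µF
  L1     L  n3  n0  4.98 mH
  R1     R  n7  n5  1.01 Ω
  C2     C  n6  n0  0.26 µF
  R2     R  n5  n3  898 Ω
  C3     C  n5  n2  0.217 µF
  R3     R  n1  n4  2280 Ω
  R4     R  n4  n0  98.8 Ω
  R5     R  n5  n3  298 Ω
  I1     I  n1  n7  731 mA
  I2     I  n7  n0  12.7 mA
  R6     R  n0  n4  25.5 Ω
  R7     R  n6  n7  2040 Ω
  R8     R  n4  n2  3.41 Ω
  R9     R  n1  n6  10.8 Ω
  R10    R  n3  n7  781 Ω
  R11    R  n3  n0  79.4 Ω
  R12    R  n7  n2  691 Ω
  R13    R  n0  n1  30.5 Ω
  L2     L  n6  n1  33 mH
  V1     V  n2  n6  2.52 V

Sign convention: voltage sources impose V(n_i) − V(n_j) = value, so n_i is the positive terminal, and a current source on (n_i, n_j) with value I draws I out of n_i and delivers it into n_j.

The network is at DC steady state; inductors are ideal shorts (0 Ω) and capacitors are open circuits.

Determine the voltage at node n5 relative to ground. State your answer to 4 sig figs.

MNA unknowns: 7 node voltages V₁..V_7 plus 3 source currents (L1, L2, V1)
C1: Y=0.000 on G[4,2]
L1: row V3−V0=0, i_L1 at 3,0
R1: Y=0.9901 on G[7,5]
C2: Y=0.000 on G[6,0]
R2: Y=0.001114 on G[5,3]
C3: Y=0.000 on G[5,2]
R3: Y=0.0004386 on G[1,4]
R4: Y=0.01012 on G[4,0]
R5: Y=0.003356 on G[5,3]
I1: z[1]−=0.731, z[7]+=0.731
I2: z[7]−=0.0127, z[0]+=0.0127
R6: Y=0.03922 on G[0,4]
R7: Y=0.0004902 on G[6,7]
R8: Y=0.2933 on G[4,2]
R9: Y=0.09259 on G[1,6]
R10: Y=0.001280 on G[3,7]
R11: Y=0.01259 on G[3,0]
R12: Y=0.001447 on G[7,2]
R13: Y=0.03279 on G[0,1]
L2: row V6−V1=0, i_L2 at 6,1
V1: row V2−V6=2.52, i_V1 at 2,6
solve → V1=-8.611, V2=-6.091, V3=0.000, V4=-5.218, V5=91.57, V6=-8.611, V7=91.99
aux → i_L1=0.5271, i_L2=0.4472, i_V1=0.3979

91.57 V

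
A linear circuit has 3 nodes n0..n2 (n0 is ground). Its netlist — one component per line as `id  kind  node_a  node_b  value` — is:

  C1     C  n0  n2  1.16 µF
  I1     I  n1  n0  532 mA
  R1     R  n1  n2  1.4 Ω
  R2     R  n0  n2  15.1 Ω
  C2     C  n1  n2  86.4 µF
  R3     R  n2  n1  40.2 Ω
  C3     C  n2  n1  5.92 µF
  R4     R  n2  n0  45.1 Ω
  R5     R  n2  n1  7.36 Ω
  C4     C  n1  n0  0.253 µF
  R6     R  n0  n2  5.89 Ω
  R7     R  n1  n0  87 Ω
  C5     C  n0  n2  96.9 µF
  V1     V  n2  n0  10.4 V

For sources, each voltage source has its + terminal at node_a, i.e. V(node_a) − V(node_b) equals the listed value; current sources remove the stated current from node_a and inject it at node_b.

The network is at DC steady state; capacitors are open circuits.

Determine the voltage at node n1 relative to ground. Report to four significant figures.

MNA unknowns: 2 node voltages V₁..V_2 plus 1 source current (V1)
C1: Y=0.000 on G[0,2]
I1: z[1]−=0.532, z[0]+=0.532
R1: Y=0.7143 on G[1,2]
R2: Y=0.06623 on G[0,2]
C2: Y=0.000 on G[1,2]
R3: Y=0.02488 on G[2,1]
C3: Y=0.000 on G[2,1]
R4: Y=0.02217 on G[2,0]
R5: Y=0.1359 on G[2,1]
C4: Y=0.000 on G[1,0]
R6: Y=0.1698 on G[0,2]
R7: Y=0.01149 on G[1,0]
C5: Y=0.000 on G[0,2]
V1: row V2−V0=10.4, i_V1 at 2,0
solve → V1=9.665, V2=10.40
aux → i_V1=-3.328

9.665 V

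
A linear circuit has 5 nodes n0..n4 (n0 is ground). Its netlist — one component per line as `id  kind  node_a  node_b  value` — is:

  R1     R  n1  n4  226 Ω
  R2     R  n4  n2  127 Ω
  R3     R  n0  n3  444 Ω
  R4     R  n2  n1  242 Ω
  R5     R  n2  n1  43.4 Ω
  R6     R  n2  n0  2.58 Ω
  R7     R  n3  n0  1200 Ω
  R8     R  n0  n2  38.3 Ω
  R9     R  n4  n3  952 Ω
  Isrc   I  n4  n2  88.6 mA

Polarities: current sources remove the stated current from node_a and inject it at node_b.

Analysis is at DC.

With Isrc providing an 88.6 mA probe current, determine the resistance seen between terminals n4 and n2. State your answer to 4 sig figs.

R_eq = 80.25 Ω

MNA unknowns: 4 node voltages V₁..V_4
R1: Y=0.004425 on G[1,4]
R2: Y=0.007874 on G[4,2]
R3: Y=0.002252 on G[0,3]
R4: Y=0.004132 on G[2,1]
R5: Y=0.02304 on G[2,1]
R6: Y=0.3876 on G[2,0]
R7: Y=0.0008333 on G[3,0]
R8: Y=0.02611 on G[0,2]
R9: Y=0.001050 on G[4,3]
Isrc: z[4]−=0.0886, z[2]+=0.0886
solve → V1=-0.9822, V2=0.01344, V3=-1.802, V4=-7.097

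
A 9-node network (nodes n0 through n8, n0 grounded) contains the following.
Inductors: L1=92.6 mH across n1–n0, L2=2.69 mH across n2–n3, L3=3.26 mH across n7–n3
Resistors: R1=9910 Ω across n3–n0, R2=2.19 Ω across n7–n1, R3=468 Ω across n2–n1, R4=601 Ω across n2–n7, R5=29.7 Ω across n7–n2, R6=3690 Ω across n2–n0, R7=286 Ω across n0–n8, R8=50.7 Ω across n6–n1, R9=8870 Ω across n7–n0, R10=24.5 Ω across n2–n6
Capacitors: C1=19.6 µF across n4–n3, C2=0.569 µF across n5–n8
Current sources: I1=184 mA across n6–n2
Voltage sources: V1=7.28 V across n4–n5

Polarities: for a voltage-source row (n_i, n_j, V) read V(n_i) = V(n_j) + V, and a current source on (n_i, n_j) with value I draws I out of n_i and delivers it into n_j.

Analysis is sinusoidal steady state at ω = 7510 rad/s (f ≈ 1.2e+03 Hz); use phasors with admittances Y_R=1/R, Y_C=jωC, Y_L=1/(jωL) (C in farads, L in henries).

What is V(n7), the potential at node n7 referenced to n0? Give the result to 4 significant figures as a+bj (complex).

Apply KCL at each of the 8 non-ground nodes and solve the resulting linear system.
Node n1: branches {L1, R2, R3, R8} → V_1 = 5.704+3.554j
Node n2: branches {R3, R4, R5, L2, R6, I1, R10} → V_2 = 6.839+3.894j
Node n3: branches {R1, C1, L2, L3} → V_3 = 6.448+3.811j
Node n4: branches {C1, V1} → V_4 = 6.404+3.755j
Node n5: branches {C2, V1} → V_5 = -0.8756+3.755j
Node n6: branches {I1, R8, R10} → V_6 = 3.430+3.783j
Node n7: branches {R2, R4, R5, L3, R9} → V_7 = 5.808+3.524j
Node n8: branches {R7, C2} → V_8 = -2.365+1.820j
Source currents: i(V1)=-0.008269+0.006364j

5.808+3.524j V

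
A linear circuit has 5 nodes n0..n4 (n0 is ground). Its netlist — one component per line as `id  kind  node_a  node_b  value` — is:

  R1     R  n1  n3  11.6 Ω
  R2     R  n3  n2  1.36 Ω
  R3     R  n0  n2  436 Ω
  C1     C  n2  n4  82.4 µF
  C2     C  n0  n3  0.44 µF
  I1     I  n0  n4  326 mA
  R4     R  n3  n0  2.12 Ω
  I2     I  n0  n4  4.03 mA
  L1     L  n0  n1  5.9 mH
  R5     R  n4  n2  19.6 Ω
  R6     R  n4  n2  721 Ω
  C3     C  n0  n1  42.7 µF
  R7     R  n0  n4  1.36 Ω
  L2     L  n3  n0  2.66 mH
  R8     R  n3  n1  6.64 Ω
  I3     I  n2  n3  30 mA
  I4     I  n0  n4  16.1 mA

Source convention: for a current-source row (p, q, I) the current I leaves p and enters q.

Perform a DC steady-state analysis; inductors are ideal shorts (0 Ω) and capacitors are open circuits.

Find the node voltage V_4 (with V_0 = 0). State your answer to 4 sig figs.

0.4388 V

Element admittances at DC:
  Y(R1) = 0.08621 S between n1,n3
  Y(R2) = 0.7353 S between n3,n2
  Y(R3) = 0.002294 S between n0,n2
  Y(C1) = 0.000 S between n2,n4
  Y(C2) = 0.000 S between n0,n3
  I1: injects 0.326 A into n4 (from n0)
  Y(R4) = 0.4717 S between n3,n0
  I2: injects 0.00403 A into n4 (from n0)
  L1: short n0↔n1 (DC inductor)
  Y(R5) = 0.05102 S between n4,n2
  Y(R6) = 0.001387 S between n4,n2
  Y(C3) = 0.000 S between n0,n1
  Y(R7) = 0.7353 S between n0,n4
  L2: short n3↔n0 (DC inductor)
  Y(R8) = 0.1506 S between n3,n1
  I3: injects 0.03 A into n3 (from n2)
  I4: injects 0.0161 A into n4 (from n0)
Assemble and solve the 6×6 MNA system:
  V(n1)=0.000  V(n2)=-0.008864  V(n3)=0.000  V(n4)=0.4388
  i(L1)=0.000  i(L2)=0.02348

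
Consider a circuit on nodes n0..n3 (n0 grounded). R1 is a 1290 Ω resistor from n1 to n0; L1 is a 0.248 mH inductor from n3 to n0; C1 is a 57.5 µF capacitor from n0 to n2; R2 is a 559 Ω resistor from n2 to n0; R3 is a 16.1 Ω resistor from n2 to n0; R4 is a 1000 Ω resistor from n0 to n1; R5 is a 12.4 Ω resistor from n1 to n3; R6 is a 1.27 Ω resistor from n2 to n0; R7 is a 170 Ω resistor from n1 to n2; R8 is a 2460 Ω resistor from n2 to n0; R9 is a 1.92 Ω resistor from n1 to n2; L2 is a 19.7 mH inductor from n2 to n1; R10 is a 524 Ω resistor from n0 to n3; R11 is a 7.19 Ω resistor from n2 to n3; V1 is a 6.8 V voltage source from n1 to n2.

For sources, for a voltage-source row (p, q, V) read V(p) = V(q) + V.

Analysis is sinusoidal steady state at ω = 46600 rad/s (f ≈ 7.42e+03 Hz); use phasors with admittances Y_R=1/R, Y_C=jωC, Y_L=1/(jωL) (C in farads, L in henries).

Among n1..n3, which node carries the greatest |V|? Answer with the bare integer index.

Apply KCL at each of the 3 non-ground nodes and solve the resulting linear system.
Node n1: branches {R1, R4, R5, R7, R9, L2, V1} → V_1 = 6.853+0.05203j
Node n2: branches {C1, R2, R3, R6, R7, R8, R9, L2, R11, V1} → V_2 = 0.05303+0.05203j
Node n3: branches {L1, R5, R10, R11} → V_3 = 2.175+0.9008j
Source currents: i(V1)=-3.971+0.07576j

1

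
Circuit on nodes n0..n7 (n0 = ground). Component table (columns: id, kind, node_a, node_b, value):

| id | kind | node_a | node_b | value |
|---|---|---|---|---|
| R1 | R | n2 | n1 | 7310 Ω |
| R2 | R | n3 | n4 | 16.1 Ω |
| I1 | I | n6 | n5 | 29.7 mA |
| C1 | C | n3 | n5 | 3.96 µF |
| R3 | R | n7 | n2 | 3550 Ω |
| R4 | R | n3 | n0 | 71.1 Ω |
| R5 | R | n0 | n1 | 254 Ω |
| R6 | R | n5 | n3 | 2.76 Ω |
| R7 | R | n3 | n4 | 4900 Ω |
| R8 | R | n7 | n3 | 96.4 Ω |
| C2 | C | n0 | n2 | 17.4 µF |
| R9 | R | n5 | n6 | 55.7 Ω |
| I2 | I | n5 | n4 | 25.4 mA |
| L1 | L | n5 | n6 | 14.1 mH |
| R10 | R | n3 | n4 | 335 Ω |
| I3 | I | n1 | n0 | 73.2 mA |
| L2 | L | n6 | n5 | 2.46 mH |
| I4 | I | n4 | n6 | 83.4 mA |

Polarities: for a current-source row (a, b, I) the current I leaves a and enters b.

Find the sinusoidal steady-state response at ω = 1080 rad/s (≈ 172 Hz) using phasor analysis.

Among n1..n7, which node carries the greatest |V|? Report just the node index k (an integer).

MNA unknowns: 7 node voltages V₁..V_7
R1: Y=0.0001368+0.000j on G[2,1]
R2: Y=0.06211+0.000j on G[3,4]
I1: z[6]−=0.0297, z[5]+=0.0297
C1: Y=0.000+0.004277j on G[3,5]
R3: Y=0.0002817+0.000j on G[7,2]
R4: Y=0.01406+0.000j on G[3,0]
R5: Y=0.003937+0.000j on G[0,1]
R6: Y=0.3623+0.000j on G[5,3]
R7: Y=0.0002041+0.000j on G[3,4]
R8: Y=0.01037+0.000j on G[7,3]
C2: Y=0.000+0.01879j on G[0,2]
R9: Y=0.01795+0.000j on G[5,6]
I2: z[5]−=0.0254, z[4]+=0.0254
L1: Y=0.000-0.06567j on G[5,6]
R10: Y=0.002985+0.000j on G[3,4]
I3: z[1]−=0.0732, z[0]+=0.0732
L2: Y=0.000-0.3764j on G[6,5]
I4: z[4]−=0.0834, z[6]+=0.0834
solve → V1=-17.97+0.004390j, V2=-0.002791+0.1307j, V3=-5.339e-05+0.002501j, V4=-0.8882+0.002501j, V5=0.1600+0.0006113j, V6=0.1649+0.1219j, V7=-0.0001258+0.005891j

1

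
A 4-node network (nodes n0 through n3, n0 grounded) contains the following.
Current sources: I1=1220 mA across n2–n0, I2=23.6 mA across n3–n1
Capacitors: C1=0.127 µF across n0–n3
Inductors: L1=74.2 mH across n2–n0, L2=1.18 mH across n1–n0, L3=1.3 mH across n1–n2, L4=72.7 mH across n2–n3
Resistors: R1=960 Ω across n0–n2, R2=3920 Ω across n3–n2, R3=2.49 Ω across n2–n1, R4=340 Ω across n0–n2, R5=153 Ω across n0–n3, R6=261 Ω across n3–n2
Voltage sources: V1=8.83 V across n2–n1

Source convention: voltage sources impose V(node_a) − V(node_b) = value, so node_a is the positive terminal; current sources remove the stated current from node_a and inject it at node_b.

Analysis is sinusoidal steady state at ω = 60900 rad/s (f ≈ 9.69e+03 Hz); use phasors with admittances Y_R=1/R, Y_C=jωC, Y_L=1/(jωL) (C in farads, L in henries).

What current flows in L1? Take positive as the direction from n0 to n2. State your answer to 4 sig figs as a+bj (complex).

Element admittances at ω=60900 rad/s:
  I1: injects 1.22 A into n0 (from n2)
  Y(C1) = 0.000+0.007734j S between n0,n3
  Y(L1) = 0.000-0.0002213j S between n2,n0
  Y(R1) = 0.001042+0.000j S between n0,n2
  Y(L2) = 0.000-0.01392j S between n1,n0
  Y(R2) = 0.0002551+0.000j S between n3,n2
  Y(R3) = 0.4016+0.000j S between n2,n1
  I2: injects 0.0236 A into n1 (from n3)
  Y(L3) = 0.000-0.01263j S between n1,n2
  Y(L4) = 0.000-0.0002259j S between n2,n3
  Y(R4) = 0.002941+0.000j S between n0,n2
  Y(R5) = 0.006536+0.000j S between n0,n3
  Y(R6) = 0.003831+0.000j S between n3,n2
  V1: constraint V(n2)−V(n1) = 8.83
Assemble and solve the 4×4 MNA system:
  V(n1)=-38.64-73.32j  V(n2)=-29.81-73.32j  V(n3)=-23.16-11.20j
  i(V1)=-4.590+0.6493j

0.01622-0.006598j A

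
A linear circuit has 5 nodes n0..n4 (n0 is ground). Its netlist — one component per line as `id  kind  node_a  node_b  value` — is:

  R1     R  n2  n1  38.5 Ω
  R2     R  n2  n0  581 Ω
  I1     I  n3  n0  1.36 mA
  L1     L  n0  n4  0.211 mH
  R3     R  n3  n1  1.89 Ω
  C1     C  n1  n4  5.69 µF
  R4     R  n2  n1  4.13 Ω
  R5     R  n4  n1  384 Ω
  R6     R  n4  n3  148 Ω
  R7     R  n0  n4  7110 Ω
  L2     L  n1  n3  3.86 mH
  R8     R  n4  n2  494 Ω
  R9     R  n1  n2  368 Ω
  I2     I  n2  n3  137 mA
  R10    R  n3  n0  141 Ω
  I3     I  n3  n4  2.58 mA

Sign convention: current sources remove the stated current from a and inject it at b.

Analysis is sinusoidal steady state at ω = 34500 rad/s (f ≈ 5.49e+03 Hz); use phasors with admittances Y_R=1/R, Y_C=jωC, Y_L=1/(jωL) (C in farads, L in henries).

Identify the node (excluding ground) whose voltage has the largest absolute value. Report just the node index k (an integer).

Element admittances at ω=34500 rad/s:
  Y(R1) = 0.02597+0.000j S between n2,n1
  Y(R2) = 0.001721+0.000j S between n2,n0
  I1: injects 0.00136 A into n0 (from n3)
  Y(L1) = 0.000-0.1374j S between n0,n4
  Y(R3) = 0.5291+0.000j S between n3,n1
  Y(C1) = 0.000+0.1963j S between n1,n4
  Y(R4) = 0.2421+0.000j S between n2,n1
  Y(R5) = 0.002604+0.000j S between n4,n1
  Y(R6) = 0.006757+0.000j S between n4,n3
  Y(R7) = 0.0001406+0.000j S between n0,n4
  Y(L2) = 0.000-0.007509j S between n1,n3
  Y(R8) = 0.002024+0.000j S between n4,n2
  Y(R9) = 0.002717+0.000j S between n1,n2
  I2: injects 0.137 A into n3 (from n2)
  Y(R10) = 0.007092+0.000j S between n3,n0
  I3: injects 0.00258 A into n4 (from n3)
Assemble and solve the 4×4 MNA system:
  V(n1)=-0.001453+0.01143j  V(n2)=-0.5004+0.01116j  V(n3)=0.2436+0.01433j  V(n4)=0.0008629-0.01621j

2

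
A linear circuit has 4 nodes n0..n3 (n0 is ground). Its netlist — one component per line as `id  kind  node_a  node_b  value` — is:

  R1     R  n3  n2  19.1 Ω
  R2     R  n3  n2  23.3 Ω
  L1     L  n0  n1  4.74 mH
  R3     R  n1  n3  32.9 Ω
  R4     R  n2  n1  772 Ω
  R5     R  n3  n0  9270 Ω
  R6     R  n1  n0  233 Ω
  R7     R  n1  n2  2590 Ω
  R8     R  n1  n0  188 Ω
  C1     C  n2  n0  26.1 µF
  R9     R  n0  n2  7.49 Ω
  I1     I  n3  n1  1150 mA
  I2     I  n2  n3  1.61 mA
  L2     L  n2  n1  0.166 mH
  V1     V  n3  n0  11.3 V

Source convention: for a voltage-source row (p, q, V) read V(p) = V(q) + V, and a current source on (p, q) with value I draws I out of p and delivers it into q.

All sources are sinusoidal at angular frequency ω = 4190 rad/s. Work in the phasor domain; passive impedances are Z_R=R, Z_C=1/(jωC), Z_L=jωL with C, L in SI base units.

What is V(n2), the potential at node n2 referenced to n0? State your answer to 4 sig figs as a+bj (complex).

MNA unknowns: 3 node voltages V₁..V_3 plus 1 source current (V1)
R1: Y=0.05236+0.000j on G[3,2]
R2: Y=0.04292+0.000j on G[3,2]
L1: Y=0.000-0.05035j on G[0,1]
R3: Y=0.03040+0.000j on G[1,3]
R4: Y=0.001295+0.000j on G[2,1]
R5: Y=0.0001079+0.000j on G[3,0]
R6: Y=0.004292+0.000j on G[1,0]
R7: Y=0.0003861+0.000j on G[1,2]
R8: Y=0.005319+0.000j on G[1,0]
C1: Y=0.000+0.1094j on G[2,0]
R9: Y=0.1335+0.000j on G[0,2]
I1: z[3]−=1.15, z[1]+=1.15
I2: z[2]−=0.00161, z[3]+=0.00161
L2: Y=0.000-1.438j on G[2,1]
V1: row V3−V0=11.3, i_V1 at 3,0
solve → V1=8.636-1.314j, V2=8.974-2.159j, V3=11.30+0.000j
aux → i_V1=-1.452-0.2456j

8.974-2.159j V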